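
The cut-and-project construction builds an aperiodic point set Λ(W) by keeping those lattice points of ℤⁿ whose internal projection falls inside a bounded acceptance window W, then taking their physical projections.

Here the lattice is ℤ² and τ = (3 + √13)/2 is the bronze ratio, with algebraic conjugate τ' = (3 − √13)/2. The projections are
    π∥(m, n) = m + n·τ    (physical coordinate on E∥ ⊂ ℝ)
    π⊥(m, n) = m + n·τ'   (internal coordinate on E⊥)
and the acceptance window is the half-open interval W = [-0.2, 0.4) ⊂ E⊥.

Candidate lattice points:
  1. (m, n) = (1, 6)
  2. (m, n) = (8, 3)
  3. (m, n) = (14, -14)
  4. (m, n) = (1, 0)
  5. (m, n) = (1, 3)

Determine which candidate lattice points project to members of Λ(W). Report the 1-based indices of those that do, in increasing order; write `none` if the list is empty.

5

Numerically τ ≈ 3.30278 and τ' = −1/τ ≈ -0.30278.
#1 (1,6): internal coord 1 + (6)·τ' = -0.81665; -0.81665 ∉ [-0.2, 0.4) → out
#2 (8,3): internal coord 8 + (3)·τ' = +7.09167; +7.09167 ∉ [-0.2, 0.4) → out
#3 (14,-14): internal coord 14 + (-14)·τ' = +18.23886; +18.23886 ∉ [-0.2, 0.4) → out
#4 (1,0): internal coord 1 + (0)·τ' = +1.00000; +1.00000 ∉ [-0.2, 0.4) → out
#5 (1,3): internal coord 1 + (3)·τ' = +0.09167; +0.09167 ∈ [-0.2, 0.4) → IN Λ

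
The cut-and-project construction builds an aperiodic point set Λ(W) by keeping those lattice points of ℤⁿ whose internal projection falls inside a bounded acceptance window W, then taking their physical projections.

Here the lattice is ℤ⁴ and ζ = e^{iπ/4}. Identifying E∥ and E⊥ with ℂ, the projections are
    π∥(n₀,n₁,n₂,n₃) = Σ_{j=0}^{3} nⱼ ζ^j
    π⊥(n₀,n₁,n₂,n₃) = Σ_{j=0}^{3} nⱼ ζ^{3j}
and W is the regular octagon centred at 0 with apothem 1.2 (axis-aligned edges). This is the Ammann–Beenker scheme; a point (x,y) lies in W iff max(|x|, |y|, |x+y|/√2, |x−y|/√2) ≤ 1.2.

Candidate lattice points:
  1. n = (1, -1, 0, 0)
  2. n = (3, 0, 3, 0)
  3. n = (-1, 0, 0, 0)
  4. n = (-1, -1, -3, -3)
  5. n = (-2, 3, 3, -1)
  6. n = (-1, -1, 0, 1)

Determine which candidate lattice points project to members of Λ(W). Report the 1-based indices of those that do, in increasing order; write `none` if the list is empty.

π⊥(n) = n₀ + n₁ζ³ + n₂ζ⁶ + n₃ζ⁹ where ζ = e^{iπ/4}.
#1 (1, -1, 0, 0): internal (1.7071, -0.7071); octagon support 1.7071 vs apothem 1.2 → ∉ W
#2 (3, 0, 3, 0): internal (3.0000, -3.0000); octagon support 4.2426 vs apothem 1.2 → ∉ W
#3 (-1, 0, 0, 0): internal (-1.0000, 0.0000); octagon support 1.0000 vs apothem 1.2 → ∈ W
#4 (-1, -1, -3, -3): internal (-2.4142, 0.1716); octagon support 2.4142 vs apothem 1.2 → ∉ W
#5 (-2, 3, 3, -1): internal (-4.8284, -1.5858); octagon support 4.8284 vs apothem 1.2 → ∉ W
#6 (-1, -1, 0, 1): internal (0.4142, 0.0000); octagon support 0.4142 vs apothem 1.2 → ∈ W

3, 6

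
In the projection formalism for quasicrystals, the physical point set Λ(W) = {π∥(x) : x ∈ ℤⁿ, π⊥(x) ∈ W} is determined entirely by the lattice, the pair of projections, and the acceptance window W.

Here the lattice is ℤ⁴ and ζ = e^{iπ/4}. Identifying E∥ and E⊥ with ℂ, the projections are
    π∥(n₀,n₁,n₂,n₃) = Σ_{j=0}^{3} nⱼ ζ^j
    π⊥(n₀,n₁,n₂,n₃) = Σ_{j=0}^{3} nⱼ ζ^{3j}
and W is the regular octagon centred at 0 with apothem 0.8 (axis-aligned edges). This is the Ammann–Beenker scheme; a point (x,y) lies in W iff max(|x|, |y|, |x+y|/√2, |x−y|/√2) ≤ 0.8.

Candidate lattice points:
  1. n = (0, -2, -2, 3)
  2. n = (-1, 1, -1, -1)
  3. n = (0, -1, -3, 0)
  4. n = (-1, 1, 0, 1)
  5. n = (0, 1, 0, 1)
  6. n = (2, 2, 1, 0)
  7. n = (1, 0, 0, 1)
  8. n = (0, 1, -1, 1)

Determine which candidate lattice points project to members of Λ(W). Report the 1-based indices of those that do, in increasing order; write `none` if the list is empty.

6

Internal map: ζ^{3j} for j=0..3 gives (1,0), (−√2/2,√2/2), (0,−1), (√2/2,√2/2).
candidate 1: n = (0, -2, -2, 3) → π⊥ ≈ (+3.535534, +2.707107); max(|x|,|y|,|x±y|/√2) = 4.414214 > 0.8 ⇒ ∉ W
candidate 2: n = (-1, 1, -1, -1) → π⊥ ≈ (-2.414214, +1.000000); max(|x|,|y|,|x±y|/√2) = 2.414214 > 0.8 ⇒ ∉ W
candidate 3: n = (0, -1, -3, 0) → π⊥ ≈ (+0.707107, +2.292893); max(|x|,|y|,|x±y|/√2) = 2.292893 > 0.8 ⇒ ∉ W
candidate 4: n = (-1, 1, 0, 1) → π⊥ ≈ (-1.000000, +1.414214); max(|x|,|y|,|x±y|/√2) = 1.707107 > 0.8 ⇒ ∉ W
candidate 5: n = (0, 1, 0, 1) → π⊥ ≈ (+0.000000, +1.414214); max(|x|,|y|,|x±y|/√2) = 1.414214 > 0.8 ⇒ ∉ W
candidate 6: n = (2, 2, 1, 0) → π⊥ ≈ (+0.585786, +0.414214); max(|x|,|y|,|x±y|/√2) = 0.707107 ≤ 0.8 ⇒ ∈ W
candidate 7: n = (1, 0, 0, 1) → π⊥ ≈ (+1.707107, +0.707107); max(|x|,|y|,|x±y|/√2) = 1.707107 > 0.8 ⇒ ∉ W
candidate 8: n = (0, 1, -1, 1) → π⊥ ≈ (+0.000000, +2.414214); max(|x|,|y|,|x±y|/√2) = 2.414214 > 0.8 ⇒ ∉ W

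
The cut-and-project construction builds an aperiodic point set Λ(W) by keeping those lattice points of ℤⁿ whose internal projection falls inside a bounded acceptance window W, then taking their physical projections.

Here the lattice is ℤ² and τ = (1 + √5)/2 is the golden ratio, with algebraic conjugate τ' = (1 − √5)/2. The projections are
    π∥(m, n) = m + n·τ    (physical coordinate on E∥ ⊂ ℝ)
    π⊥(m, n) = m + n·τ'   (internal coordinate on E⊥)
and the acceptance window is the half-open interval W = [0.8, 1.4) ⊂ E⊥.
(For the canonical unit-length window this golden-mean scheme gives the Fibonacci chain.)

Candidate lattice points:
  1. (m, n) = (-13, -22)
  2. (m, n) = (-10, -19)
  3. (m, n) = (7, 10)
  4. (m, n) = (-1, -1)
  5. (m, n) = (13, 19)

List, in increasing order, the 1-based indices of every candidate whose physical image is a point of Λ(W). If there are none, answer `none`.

3, 5

Numerically τ ≈ 1.61803 and τ' = −1/τ ≈ -0.61803.
#1 (-13,-22): internal coord -13 + (-22)·τ' = +0.59675; +0.59675 ∉ [0.8, 1.4) → out
#2 (-10,-19): internal coord -10 + (-19)·τ' = +1.74265; +1.74265 ∉ [0.8, 1.4) → out
#3 (7,10): internal coord 7 + (10)·τ' = +0.81966; +0.81966 ∈ [0.8, 1.4) → IN Λ
#4 (-1,-1): internal coord -1 + (-1)·τ' = -0.38197; -0.38197 ∉ [0.8, 1.4) → out
#5 (13,19): internal coord 13 + (19)·τ' = +1.25735; +1.25735 ∈ [0.8, 1.4) → IN Λ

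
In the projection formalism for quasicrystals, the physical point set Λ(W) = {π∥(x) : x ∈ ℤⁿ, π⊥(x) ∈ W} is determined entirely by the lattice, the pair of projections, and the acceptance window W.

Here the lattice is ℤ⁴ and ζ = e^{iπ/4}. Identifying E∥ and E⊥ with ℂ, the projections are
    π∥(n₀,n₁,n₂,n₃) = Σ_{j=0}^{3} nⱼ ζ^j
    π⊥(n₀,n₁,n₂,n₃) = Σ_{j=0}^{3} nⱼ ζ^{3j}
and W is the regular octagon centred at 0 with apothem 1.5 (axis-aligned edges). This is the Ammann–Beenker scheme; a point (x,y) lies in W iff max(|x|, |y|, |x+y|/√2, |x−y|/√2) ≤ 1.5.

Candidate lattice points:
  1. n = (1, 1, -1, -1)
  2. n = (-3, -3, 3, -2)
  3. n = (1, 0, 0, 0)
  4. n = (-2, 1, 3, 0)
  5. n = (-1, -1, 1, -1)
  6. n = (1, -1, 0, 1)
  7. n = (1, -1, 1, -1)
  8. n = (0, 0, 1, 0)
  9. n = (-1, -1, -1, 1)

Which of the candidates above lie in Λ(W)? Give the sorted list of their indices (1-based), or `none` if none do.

π⊥(n) = n₀ + n₁ζ³ + n₂ζ⁶ + n₃ζ⁹ where ζ = e^{iπ/4}.
candidate 1: n = (1, 1, -1, -1) → π⊥ ≈ (-0.41421, +1.00000); max(|x|,|y|,|x±y|/√2) = 1.00000 ≤ 1.5 ⇒ ∈ W
candidate 2: n = (-3, -3, 3, -2) → π⊥ ≈ (-2.29289, -6.53553); max(|x|,|y|,|x±y|/√2) = 6.53553 > 1.5 ⇒ ∉ W
candidate 3: n = (1, 0, 0, 0) → π⊥ ≈ (+1.00000, +0.00000); max(|x|,|y|,|x±y|/√2) = 1.00000 ≤ 1.5 ⇒ ∈ W
candidate 4: n = (-2, 1, 3, 0) → π⊥ ≈ (-2.70711, -2.29289); max(|x|,|y|,|x±y|/√2) = 3.53553 > 1.5 ⇒ ∉ W
candidate 5: n = (-1, -1, 1, -1) → π⊥ ≈ (-1.00000, -2.41421); max(|x|,|y|,|x±y|/√2) = 2.41421 > 1.5 ⇒ ∉ W
candidate 6: n = (1, -1, 0, 1) → π⊥ ≈ (+2.41421, +0.00000); max(|x|,|y|,|x±y|/√2) = 2.41421 > 1.5 ⇒ ∉ W
candidate 7: n = (1, -1, 1, -1) → π⊥ ≈ (+1.00000, -2.41421); max(|x|,|y|,|x±y|/√2) = 2.41421 > 1.5 ⇒ ∉ W
candidate 8: n = (0, 0, 1, 0) → π⊥ ≈ (+0.00000, -1.00000); max(|x|,|y|,|x±y|/√2) = 1.00000 ≤ 1.5 ⇒ ∈ W
candidate 9: n = (-1, -1, -1, 1) → π⊥ ≈ (+0.41421, +1.00000); max(|x|,|y|,|x±y|/√2) = 1.00000 ≤ 1.5 ⇒ ∈ W

1, 3, 8, 9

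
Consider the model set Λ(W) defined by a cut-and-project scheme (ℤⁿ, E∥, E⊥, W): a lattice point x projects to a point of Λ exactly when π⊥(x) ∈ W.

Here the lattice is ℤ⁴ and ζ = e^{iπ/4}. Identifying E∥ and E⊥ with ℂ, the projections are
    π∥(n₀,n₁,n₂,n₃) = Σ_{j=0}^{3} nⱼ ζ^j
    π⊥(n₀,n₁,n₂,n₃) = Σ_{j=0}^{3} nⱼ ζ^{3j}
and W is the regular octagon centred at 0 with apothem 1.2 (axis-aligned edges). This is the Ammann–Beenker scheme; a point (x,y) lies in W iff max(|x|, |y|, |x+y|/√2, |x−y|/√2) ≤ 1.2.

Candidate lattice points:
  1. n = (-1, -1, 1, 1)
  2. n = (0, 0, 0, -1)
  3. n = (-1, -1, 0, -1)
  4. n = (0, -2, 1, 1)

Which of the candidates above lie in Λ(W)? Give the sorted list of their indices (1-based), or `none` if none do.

π⊥(n) = n₀ + n₁ζ³ + n₂ζ⁶ + n₃ζ⁹ where ζ = e^{iπ/4}.
candidate 1: n = (-1, -1, 1, 1) → π⊥ ≈ (+0.4142, -1.0000); max(|x|,|y|,|x±y|/√2) = 1.0000 ≤ 1.2 ⇒ ∈ W
candidate 2: n = (0, 0, 0, -1) → π⊥ ≈ (-0.7071, -0.7071); max(|x|,|y|,|x±y|/√2) = 1.0000 ≤ 1.2 ⇒ ∈ W
candidate 3: n = (-1, -1, 0, -1) → π⊥ ≈ (-1.0000, -1.4142); max(|x|,|y|,|x±y|/√2) = 1.7071 > 1.2 ⇒ ∉ W
candidate 4: n = (0, -2, 1, 1) → π⊥ ≈ (+2.1213, -1.7071); max(|x|,|y|,|x±y|/√2) = 2.7071 > 1.2 ⇒ ∉ W

1, 2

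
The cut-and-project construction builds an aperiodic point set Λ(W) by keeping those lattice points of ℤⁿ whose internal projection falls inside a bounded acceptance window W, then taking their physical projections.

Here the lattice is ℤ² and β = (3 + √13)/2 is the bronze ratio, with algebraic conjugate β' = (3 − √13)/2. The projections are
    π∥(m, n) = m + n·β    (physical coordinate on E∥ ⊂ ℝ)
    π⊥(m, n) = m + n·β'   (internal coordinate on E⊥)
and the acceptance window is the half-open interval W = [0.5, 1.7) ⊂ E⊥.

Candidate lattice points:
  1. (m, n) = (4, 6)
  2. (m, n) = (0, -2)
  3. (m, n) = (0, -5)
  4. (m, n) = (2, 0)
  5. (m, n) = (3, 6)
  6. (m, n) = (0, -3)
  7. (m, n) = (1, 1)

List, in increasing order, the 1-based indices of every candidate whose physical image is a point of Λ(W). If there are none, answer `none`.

Compute β' = (3−√13)/2 = -0.30278, so π⊥(m,n) = m -0.30278·n.
#1 (4,6): internal coord 4 + (6)·β' = +2.18335; +2.18335 ∉ [0.5, 1.7) → out
#2 (0,-2): internal coord 0 + (-2)·β' = +0.60555; +0.60555 ∈ [0.5, 1.7) → IN Λ
#3 (0,-5): internal coord 0 + (-5)·β' = +1.51388; +1.51388 ∈ [0.5, 1.7) → IN Λ
#4 (2,0): internal coord 2 + (0)·β' = +2.00000; +2.00000 ∉ [0.5, 1.7) → out
#5 (3,6): internal coord 3 + (6)·β' = +1.18335; +1.18335 ∈ [0.5, 1.7) → IN Λ
#6 (0,-3): internal coord 0 + (-3)·β' = +0.90833; +0.90833 ∈ [0.5, 1.7) → IN Λ
#7 (1,1): internal coord 1 + (1)·β' = +0.69722; +0.69722 ∈ [0.5, 1.7) → IN Λ

2, 3, 5, 6, 7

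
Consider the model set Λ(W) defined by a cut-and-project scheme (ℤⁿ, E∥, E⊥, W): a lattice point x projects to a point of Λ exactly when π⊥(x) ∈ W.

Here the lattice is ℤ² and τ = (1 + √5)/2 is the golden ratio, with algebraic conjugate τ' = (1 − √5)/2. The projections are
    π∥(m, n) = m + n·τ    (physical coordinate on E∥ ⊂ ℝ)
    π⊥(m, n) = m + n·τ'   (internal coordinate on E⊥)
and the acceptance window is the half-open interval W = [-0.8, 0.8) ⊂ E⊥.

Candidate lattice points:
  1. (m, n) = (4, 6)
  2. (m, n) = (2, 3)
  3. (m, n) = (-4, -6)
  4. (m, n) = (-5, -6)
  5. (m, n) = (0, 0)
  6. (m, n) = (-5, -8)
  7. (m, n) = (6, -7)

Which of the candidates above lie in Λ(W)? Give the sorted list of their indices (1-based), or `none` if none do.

τ' = (1−√5)/2 ≈ -0.6180.
[1] lift (4,6): star map gives 0.2918; window check -0.8 ≤ 0.2918 < 0.8 is true → IN Λ
[2] lift (2,3): star map gives 0.1459; window check -0.8 ≤ 0.1459 < 0.8 is true → IN Λ
[3] lift (-4,-6): star map gives -0.2918; window check -0.8 ≤ -0.2918 < 0.8 is true → IN Λ
[4] lift (-5,-6): star map gives -1.2918; window check -0.8 ≤ -1.2918 < 0.8 is false → out
[5] lift (0,0): star map gives 0.0000; window check -0.8 ≤ 0.0000 < 0.8 is true → IN Λ
[6] lift (-5,-8): star map gives -0.0557; window check -0.8 ≤ -0.0557 < 0.8 is true → IN Λ
[7] lift (6,-7): star map gives 10.3262; window check -0.8 ≤ 10.3262 < 0.8 is false → out

1, 2, 3, 5, 6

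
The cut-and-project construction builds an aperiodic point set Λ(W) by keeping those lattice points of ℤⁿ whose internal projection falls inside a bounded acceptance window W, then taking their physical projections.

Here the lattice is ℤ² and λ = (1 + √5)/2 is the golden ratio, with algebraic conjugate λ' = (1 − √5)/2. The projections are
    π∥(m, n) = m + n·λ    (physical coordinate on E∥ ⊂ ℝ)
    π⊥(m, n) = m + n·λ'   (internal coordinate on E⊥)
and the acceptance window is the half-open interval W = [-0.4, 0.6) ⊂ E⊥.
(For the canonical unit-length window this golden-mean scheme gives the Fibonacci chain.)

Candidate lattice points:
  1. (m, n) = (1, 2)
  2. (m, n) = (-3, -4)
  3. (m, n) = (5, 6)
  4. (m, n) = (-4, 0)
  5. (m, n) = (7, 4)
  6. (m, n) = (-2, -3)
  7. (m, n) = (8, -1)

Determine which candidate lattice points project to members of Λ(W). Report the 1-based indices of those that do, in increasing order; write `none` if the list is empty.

Compute λ' = (1−√5)/2 = -0.6180, so π⊥(m,n) = m -0.6180·n.
#1 (1,2): internal coord 1 + (2)·λ' = -0.2361; -0.2361 ∈ [-0.4, 0.6) → IN Λ
#2 (-3,-4): internal coord -3 + (-4)·λ' = -0.5279; -0.5279 ∉ [-0.4, 0.6) → out
#3 (5,6): internal coord 5 + (6)·λ' = +1.2918; +1.2918 ∉ [-0.4, 0.6) → out
#4 (-4,0): internal coord -4 + (0)·λ' = -4.0000; -4.0000 ∉ [-0.4, 0.6) → out
#5 (7,4): internal coord 7 + (4)·λ' = +4.5279; +4.5279 ∉ [-0.4, 0.6) → out
#6 (-2,-3): internal coord -2 + (-3)·λ' = -0.1459; -0.1459 ∈ [-0.4, 0.6) → IN Λ
#7 (8,-1): internal coord 8 + (-1)·λ' = +8.6180; +8.6180 ∉ [-0.4, 0.6) → out

1, 6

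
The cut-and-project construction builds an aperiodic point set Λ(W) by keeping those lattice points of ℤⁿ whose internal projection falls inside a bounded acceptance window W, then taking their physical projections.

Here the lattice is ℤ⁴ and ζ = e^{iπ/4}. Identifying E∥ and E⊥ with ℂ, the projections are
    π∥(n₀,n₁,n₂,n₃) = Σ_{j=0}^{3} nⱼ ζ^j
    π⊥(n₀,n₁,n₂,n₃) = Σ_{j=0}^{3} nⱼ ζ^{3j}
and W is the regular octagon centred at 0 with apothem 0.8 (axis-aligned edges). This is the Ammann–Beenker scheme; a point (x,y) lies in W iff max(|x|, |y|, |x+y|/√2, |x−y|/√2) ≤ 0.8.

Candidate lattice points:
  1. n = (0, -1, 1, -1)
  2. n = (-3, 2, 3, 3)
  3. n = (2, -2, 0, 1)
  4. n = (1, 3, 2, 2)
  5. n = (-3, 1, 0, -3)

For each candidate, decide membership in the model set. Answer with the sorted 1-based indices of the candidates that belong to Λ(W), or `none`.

Internal map: ζ^{3j} for j=0..3 gives (1,0), (−√2/2,√2/2), (0,−1), (√2/2,√2/2).
candidate 1: n = (0, -1, 1, -1) → π⊥ ≈ (+0.0000, -2.4142); max(|x|,|y|,|x±y|/√2) = 2.4142 > 0.8 ⇒ ∉ W
candidate 2: n = (-3, 2, 3, 3) → π⊥ ≈ (-2.2929, +0.5355); max(|x|,|y|,|x±y|/√2) = 2.2929 > 0.8 ⇒ ∉ W
candidate 3: n = (2, -2, 0, 1) → π⊥ ≈ (+4.1213, -0.7071); max(|x|,|y|,|x±y|/√2) = 4.1213 > 0.8 ⇒ ∉ W
candidate 4: n = (1, 3, 2, 2) → π⊥ ≈ (+0.2929, +1.5355); max(|x|,|y|,|x±y|/√2) = 1.5355 > 0.8 ⇒ ∉ W
candidate 5: n = (-3, 1, 0, -3) → π⊥ ≈ (-5.8284, -1.4142); max(|x|,|y|,|x±y|/√2) = 5.8284 > 0.8 ⇒ ∉ W

none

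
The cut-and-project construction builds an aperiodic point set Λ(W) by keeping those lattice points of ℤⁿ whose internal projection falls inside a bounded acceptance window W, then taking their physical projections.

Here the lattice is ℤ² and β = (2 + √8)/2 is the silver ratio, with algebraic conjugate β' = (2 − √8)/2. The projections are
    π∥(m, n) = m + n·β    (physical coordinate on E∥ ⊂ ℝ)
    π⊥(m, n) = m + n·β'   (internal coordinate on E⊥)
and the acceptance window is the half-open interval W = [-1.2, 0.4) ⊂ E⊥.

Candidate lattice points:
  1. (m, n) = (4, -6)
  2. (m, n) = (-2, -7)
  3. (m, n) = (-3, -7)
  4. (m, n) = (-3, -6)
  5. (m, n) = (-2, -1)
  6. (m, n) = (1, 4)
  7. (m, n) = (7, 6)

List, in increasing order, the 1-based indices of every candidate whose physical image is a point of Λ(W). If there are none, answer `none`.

Numerically β ≈ 2.4142 and β' = −1/β ≈ -0.4142.
#1 (4,-6): internal coord 4 + (-6)·β' = +6.4853; +6.4853 ∉ [-1.2, 0.4) → out
#2 (-2,-7): internal coord -2 + (-7)·β' = +0.8995; +0.8995 ∉ [-1.2, 0.4) → out
#3 (-3,-7): internal coord -3 + (-7)·β' = -0.1005; -0.1005 ∈ [-1.2, 0.4) → IN Λ
#4 (-3,-6): internal coord -3 + (-6)·β' = -0.5147; -0.5147 ∈ [-1.2, 0.4) → IN Λ
#5 (-2,-1): internal coord -2 + (-1)·β' = -1.5858; -1.5858 ∉ [-1.2, 0.4) → out
#6 (1,4): internal coord 1 + (4)·β' = -0.6569; -0.6569 ∈ [-1.2, 0.4) → IN Λ
#7 (7,6): internal coord 7 + (6)·β' = +4.5147; +4.5147 ∉ [-1.2, 0.4) → out

3, 4, 6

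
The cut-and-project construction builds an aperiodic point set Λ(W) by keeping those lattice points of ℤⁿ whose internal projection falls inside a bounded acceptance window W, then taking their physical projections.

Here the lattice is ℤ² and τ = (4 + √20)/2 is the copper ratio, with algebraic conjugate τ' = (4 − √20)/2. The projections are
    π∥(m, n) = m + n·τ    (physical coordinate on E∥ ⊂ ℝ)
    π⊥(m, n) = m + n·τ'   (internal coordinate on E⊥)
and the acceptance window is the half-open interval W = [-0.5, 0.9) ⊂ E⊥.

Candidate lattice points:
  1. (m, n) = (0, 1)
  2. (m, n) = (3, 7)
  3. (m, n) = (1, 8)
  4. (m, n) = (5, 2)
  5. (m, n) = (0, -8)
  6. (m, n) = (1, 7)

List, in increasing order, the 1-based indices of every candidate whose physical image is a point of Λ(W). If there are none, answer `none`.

1

τ' = (4−√20)/2 ≈ -0.2361.
#1 (0,1): internal coord 0 + (1)·τ' = -0.2361; -0.2361 ∈ [-0.5, 0.9) → IN Λ
#2 (3,7): internal coord 3 + (7)·τ' = +1.3475; +1.3475 ∉ [-0.5, 0.9) → out
#3 (1,8): internal coord 1 + (8)·τ' = -0.8885; -0.8885 ∉ [-0.5, 0.9) → out
#4 (5,2): internal coord 5 + (2)·τ' = +4.5279; +4.5279 ∉ [-0.5, 0.9) → out
#5 (0,-8): internal coord 0 + (-8)·τ' = +1.8885; +1.8885 ∉ [-0.5, 0.9) → out
#6 (1,7): internal coord 1 + (7)·τ' = -0.6525; -0.6525 ∉ [-0.5, 0.9) → out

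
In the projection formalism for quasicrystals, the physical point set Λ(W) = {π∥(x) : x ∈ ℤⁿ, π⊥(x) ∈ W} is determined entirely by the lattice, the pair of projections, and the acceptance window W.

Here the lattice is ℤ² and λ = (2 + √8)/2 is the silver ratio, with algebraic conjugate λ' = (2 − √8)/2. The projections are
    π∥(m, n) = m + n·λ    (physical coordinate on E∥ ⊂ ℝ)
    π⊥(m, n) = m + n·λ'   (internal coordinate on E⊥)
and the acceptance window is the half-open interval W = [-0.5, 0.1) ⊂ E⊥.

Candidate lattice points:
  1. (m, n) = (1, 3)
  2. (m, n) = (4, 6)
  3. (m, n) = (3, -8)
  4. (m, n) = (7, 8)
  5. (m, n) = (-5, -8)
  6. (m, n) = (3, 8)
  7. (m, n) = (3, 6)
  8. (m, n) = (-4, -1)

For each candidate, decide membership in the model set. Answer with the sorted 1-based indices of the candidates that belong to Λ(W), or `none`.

λ' = (2−√8)/2 ≈ -0.414214.
[1] lift (1,3): star map gives -0.242641; window check -0.5 ≤ -0.242641 < 0.1 is true → IN Λ
[2] lift (4,6): star map gives 1.514719; window check -0.5 ≤ 1.514719 < 0.1 is false → out
[3] lift (3,-8): star map gives 6.313708; window check -0.5 ≤ 6.313708 < 0.1 is false → out
[4] lift (7,8): star map gives 3.686292; window check -0.5 ≤ 3.686292 < 0.1 is false → out
[5] lift (-5,-8): star map gives -1.686292; window check -0.5 ≤ -1.686292 < 0.1 is false → out
[6] lift (3,8): star map gives -0.313708; window check -0.5 ≤ -0.313708 < 0.1 is true → IN Λ
[7] lift (3,6): star map gives 0.514719; window check -0.5 ≤ 0.514719 < 0.1 is false → out
[8] lift (-4,-1): star map gives -3.585786; window check -0.5 ≤ -3.585786 < 0.1 is false → out

1, 6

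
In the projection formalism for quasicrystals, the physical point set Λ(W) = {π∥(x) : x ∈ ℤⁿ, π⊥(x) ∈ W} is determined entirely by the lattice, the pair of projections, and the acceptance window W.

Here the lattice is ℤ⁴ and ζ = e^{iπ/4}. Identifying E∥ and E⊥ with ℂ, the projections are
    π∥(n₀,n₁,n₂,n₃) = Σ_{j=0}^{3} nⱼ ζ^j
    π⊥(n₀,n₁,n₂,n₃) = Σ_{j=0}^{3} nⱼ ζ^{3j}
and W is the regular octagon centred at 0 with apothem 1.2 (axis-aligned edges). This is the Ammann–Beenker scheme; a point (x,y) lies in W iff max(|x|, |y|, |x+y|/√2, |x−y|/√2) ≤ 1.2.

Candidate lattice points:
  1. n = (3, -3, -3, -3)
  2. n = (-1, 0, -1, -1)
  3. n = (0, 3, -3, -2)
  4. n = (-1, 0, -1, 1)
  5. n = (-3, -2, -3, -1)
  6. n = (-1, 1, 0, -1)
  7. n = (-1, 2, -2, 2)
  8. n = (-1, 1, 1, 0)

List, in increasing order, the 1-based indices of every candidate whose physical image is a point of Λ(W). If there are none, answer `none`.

none

Internal map: ζ^{3j} for j=0..3 gives (1,0), (−√2/2,√2/2), (0,−1), (√2/2,√2/2).
#1 (3, -3, -3, -3): internal (3.00000, -1.24264); octagon support 3.00000 vs apothem 1.2 → ∉ W
#2 (-1, 0, -1, -1): internal (-1.70711, 0.29289); octagon support 1.70711 vs apothem 1.2 → ∉ W
#3 (0, 3, -3, -2): internal (-3.53553, 3.70711); octagon support 5.12132 vs apothem 1.2 → ∉ W
#4 (-1, 0, -1, 1): internal (-0.29289, 1.70711); octagon support 1.70711 vs apothem 1.2 → ∉ W
#5 (-3, -2, -3, -1): internal (-2.29289, 0.87868); octagon support 2.29289 vs apothem 1.2 → ∉ W
#6 (-1, 1, 0, -1): internal (-2.41421, 0.00000); octagon support 2.41421 vs apothem 1.2 → ∉ W
#7 (-1, 2, -2, 2): internal (-1.00000, 4.82843); octagon support 4.82843 vs apothem 1.2 → ∉ W
#8 (-1, 1, 1, 0): internal (-1.70711, -0.29289); octagon support 1.70711 vs apothem 1.2 → ∉ W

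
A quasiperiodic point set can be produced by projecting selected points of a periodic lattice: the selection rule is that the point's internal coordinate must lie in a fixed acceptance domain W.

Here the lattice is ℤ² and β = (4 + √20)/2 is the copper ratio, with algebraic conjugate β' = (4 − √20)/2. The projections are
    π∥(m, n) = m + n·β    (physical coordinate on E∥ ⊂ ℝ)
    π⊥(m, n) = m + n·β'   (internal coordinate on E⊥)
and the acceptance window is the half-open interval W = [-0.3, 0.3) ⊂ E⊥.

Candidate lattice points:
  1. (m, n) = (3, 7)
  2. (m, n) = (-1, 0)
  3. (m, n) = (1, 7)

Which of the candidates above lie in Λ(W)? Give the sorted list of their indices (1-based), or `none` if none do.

β' = (4−√20)/2 ≈ -0.23607.
[1] lift (3,7): star map gives 1.34752; window check -0.3 ≤ 1.34752 < 0.3 is false → out
[2] lift (-1,0): star map gives -1.00000; window check -0.3 ≤ -1.00000 < 0.3 is false → out
[3] lift (1,7): star map gives -0.65248; window check -0.3 ≤ -0.65248 < 0.3 is false → out

none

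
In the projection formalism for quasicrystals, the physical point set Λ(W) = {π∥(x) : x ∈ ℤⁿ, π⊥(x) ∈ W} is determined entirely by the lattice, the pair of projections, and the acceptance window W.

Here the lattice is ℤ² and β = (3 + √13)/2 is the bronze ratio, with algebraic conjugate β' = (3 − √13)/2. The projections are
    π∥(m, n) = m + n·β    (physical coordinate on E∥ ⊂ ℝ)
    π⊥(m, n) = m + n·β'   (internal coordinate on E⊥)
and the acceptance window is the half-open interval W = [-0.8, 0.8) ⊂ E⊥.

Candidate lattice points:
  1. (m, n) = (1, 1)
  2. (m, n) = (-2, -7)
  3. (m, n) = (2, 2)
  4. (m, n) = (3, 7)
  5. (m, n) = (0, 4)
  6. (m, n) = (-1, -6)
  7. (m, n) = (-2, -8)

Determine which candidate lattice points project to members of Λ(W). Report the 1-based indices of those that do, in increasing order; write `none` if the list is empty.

β' = (3−√13)/2 ≈ -0.30278.
#1 (1,1): internal coord 1 + (1)·β' = +0.69722; +0.69722 ∈ [-0.8, 0.8) → IN Λ
#2 (-2,-7): internal coord -2 + (-7)·β' = +0.11943; +0.11943 ∈ [-0.8, 0.8) → IN Λ
#3 (2,2): internal coord 2 + (2)·β' = +1.39445; +1.39445 ∉ [-0.8, 0.8) → out
#4 (3,7): internal coord 3 + (7)·β' = +0.88057; +0.88057 ∉ [-0.8, 0.8) → out
#5 (0,4): internal coord 0 + (4)·β' = -1.21110; -1.21110 ∉ [-0.8, 0.8) → out
#6 (-1,-6): internal coord -1 + (-6)·β' = +0.81665; +0.81665 ∉ [-0.8, 0.8) → out
#7 (-2,-8): internal coord -2 + (-8)·β' = +0.42221; +0.42221 ∈ [-0.8, 0.8) → IN Λ

1, 2, 7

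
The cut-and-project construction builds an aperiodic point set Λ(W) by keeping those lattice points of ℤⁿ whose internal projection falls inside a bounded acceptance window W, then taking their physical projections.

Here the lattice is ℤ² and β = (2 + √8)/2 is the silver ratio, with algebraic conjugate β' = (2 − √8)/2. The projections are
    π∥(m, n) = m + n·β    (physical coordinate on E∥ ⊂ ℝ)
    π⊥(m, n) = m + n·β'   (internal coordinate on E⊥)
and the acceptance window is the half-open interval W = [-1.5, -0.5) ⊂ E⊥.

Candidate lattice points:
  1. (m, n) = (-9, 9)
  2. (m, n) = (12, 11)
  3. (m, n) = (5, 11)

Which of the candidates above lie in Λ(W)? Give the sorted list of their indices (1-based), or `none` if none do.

none

Compute β' = (2−√8)/2 = -0.414214, so π⊥(m,n) = m -0.414214·n.
#1 (-9,9): internal coord -9 + (9)·β' = -12.727922; -12.727922 ∉ [-1.5, -0.5) → out
#2 (12,11): internal coord 12 + (11)·β' = +7.443651; +7.443651 ∉ [-1.5, -0.5) → out
#3 (5,11): internal coord 5 + (11)·β' = +0.443651; +0.443651 ∉ [-1.5, -0.5) → out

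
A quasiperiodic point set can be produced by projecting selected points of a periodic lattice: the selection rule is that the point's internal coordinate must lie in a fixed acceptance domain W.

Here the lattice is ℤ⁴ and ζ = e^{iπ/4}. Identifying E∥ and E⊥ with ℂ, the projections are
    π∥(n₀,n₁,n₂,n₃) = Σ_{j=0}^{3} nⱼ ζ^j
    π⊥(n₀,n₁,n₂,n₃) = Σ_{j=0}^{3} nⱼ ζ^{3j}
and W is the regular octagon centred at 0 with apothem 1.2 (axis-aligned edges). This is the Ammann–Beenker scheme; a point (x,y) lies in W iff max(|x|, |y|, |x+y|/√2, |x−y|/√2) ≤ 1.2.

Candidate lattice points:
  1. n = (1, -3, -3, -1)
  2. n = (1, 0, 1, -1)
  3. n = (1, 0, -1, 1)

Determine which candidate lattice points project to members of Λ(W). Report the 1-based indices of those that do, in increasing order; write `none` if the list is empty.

π⊥(n) = n₀ + n₁ζ³ + n₂ζ⁶ + n₃ζ⁹ where ζ = e^{iπ/4}.
candidate 1: n = (1, -3, -3, -1) → π⊥ ≈ (+2.4142, +0.1716); max(|x|,|y|,|x±y|/√2) = 2.4142 > 1.2 ⇒ ∉ W
candidate 2: n = (1, 0, 1, -1) → π⊥ ≈ (+0.2929, -1.7071); max(|x|,|y|,|x±y|/√2) = 1.7071 > 1.2 ⇒ ∉ W
candidate 3: n = (1, 0, -1, 1) → π⊥ ≈ (+1.7071, +1.7071); max(|x|,|y|,|x±y|/√2) = 2.4142 > 1.2 ⇒ ∉ W

none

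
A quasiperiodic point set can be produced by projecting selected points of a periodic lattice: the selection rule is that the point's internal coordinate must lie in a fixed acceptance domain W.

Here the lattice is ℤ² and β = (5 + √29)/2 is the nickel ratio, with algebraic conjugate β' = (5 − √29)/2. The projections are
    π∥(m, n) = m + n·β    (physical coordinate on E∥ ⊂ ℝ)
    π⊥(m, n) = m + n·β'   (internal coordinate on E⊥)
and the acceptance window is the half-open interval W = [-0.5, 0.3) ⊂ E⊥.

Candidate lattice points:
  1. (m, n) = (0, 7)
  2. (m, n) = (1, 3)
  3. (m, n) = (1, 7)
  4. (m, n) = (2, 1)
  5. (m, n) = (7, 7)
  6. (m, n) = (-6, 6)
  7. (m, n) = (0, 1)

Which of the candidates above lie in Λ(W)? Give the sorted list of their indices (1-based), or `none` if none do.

3, 7

β' = (5−√29)/2 ≈ -0.192582.
[1] lift (0,7): star map gives -1.348077; window check -0.5 ≤ -1.348077 < 0.3 is false → out
[2] lift (1,3): star map gives 0.422253; window check -0.5 ≤ 0.422253 < 0.3 is false → out
[3] lift (1,7): star map gives -0.348077; window check -0.5 ≤ -0.348077 < 0.3 is true → IN Λ
[4] lift (2,1): star map gives 1.807418; window check -0.5 ≤ 1.807418 < 0.3 is false → out
[5] lift (7,7): star map gives 5.651923; window check -0.5 ≤ 5.651923 < 0.3 is false → out
[6] lift (-6,6): star map gives -7.155494; window check -0.5 ≤ -7.155494 < 0.3 is false → out
[7] lift (0,1): star map gives -0.192582; window check -0.5 ≤ -0.192582 < 0.3 is true → IN Λ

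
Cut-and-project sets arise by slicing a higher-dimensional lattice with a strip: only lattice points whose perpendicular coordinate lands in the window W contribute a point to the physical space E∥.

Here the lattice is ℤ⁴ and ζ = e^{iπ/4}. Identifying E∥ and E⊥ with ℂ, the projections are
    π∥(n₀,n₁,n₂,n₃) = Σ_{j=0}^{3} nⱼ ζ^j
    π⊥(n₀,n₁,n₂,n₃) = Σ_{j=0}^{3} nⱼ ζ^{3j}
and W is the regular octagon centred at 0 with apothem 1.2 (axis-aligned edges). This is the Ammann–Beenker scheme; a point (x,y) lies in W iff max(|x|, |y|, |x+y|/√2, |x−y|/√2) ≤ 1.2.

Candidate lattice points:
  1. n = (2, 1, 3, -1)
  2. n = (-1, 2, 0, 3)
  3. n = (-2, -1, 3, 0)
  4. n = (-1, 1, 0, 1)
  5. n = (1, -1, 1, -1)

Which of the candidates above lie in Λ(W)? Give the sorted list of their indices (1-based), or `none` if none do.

none

Internal map: ζ^{3j} for j=0..3 gives (1,0), (−√2/2,√2/2), (0,−1), (√2/2,√2/2).
#1 (2, 1, 3, -1): internal (0.5858, -3.0000); octagon support 3.0000 vs apothem 1.2 → ∉ W
#2 (-1, 2, 0, 3): internal (-0.2929, 3.5355); octagon support 3.5355 vs apothem 1.2 → ∉ W
#3 (-2, -1, 3, 0): internal (-1.2929, -3.7071); octagon support 3.7071 vs apothem 1.2 → ∉ W
#4 (-1, 1, 0, 1): internal (-1.0000, 1.4142); octagon support 1.7071 vs apothem 1.2 → ∉ W
#5 (1, -1, 1, -1): internal (1.0000, -2.4142); octagon support 2.4142 vs apothem 1.2 → ∉ W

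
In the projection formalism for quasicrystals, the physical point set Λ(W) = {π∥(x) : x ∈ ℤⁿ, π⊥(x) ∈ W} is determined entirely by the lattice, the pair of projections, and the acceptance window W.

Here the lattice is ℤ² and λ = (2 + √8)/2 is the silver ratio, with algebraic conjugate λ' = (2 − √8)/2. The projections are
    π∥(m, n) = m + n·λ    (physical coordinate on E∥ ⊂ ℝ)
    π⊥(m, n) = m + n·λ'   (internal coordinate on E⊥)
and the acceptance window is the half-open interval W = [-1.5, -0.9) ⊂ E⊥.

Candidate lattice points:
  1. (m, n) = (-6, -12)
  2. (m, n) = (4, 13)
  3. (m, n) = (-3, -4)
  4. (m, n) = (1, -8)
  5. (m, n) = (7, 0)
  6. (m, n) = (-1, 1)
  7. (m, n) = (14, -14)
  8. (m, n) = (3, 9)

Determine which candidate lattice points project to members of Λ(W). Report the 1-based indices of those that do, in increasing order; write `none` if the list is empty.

1, 2, 3, 6

Numerically λ ≈ 2.4142 and λ' = −1/λ ≈ -0.4142.
#1 (-6,-12): internal coord -6 + (-12)·λ' = -1.0294; -1.0294 ∈ [-1.5, -0.9) → IN Λ
#2 (4,13): internal coord 4 + (13)·λ' = -1.3848; -1.3848 ∈ [-1.5, -0.9) → IN Λ
#3 (-3,-4): internal coord -3 + (-4)·λ' = -1.3431; -1.3431 ∈ [-1.5, -0.9) → IN Λ
#4 (1,-8): internal coord 1 + (-8)·λ' = +4.3137; +4.3137 ∉ [-1.5, -0.9) → out
#5 (7,0): internal coord 7 + (0)·λ' = +7.0000; +7.0000 ∉ [-1.5, -0.9) → out
#6 (-1,1): internal coord -1 + (1)·λ' = -1.4142; -1.4142 ∈ [-1.5, -0.9) → IN Λ
#7 (14,-14): internal coord 14 + (-14)·λ' = +19.7990; +19.7990 ∉ [-1.5, -0.9) → out
#8 (3,9): internal coord 3 + (9)·λ' = -0.7279; -0.7279 ∉ [-1.5, -0.9) → out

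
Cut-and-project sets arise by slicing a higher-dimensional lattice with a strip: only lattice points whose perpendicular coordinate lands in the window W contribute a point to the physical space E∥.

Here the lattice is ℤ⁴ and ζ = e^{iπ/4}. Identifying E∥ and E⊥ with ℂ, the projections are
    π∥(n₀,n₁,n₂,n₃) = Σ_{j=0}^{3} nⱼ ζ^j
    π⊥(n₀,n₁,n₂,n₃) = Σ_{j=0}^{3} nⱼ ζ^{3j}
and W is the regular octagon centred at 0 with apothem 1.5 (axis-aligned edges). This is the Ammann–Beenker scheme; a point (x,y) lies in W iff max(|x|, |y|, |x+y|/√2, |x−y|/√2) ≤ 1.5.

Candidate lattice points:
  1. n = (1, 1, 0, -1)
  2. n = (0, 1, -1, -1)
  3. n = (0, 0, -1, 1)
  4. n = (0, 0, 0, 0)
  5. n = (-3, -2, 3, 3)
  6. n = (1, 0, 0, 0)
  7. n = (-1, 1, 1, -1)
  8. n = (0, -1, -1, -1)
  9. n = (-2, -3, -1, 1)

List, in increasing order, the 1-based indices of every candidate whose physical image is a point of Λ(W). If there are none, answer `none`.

With ζ = e^{iπ/4} the internal vectors are ζ^0,ζ^3,ζ^6,ζ^9.
#1 (1, 1, 0, -1): internal (-0.4142, 0.0000); octagon support 0.4142 vs apothem 1.5 → ∈ W
#2 (0, 1, -1, -1): internal (-1.4142, 1.0000); octagon support 1.7071 vs apothem 1.5 → ∉ W
#3 (0, 0, -1, 1): internal (0.7071, 1.7071); octagon support 1.7071 vs apothem 1.5 → ∉ W
#4 (0, 0, 0, 0): internal (0.0000, 0.0000); octagon support 0.0000 vs apothem 1.5 → ∈ W
#5 (-3, -2, 3, 3): internal (0.5355, -2.2929); octagon support 2.2929 vs apothem 1.5 → ∉ W
#6 (1, 0, 0, 0): internal (1.0000, 0.0000); octagon support 1.0000 vs apothem 1.5 → ∈ W
#7 (-1, 1, 1, -1): internal (-2.4142, -1.0000); octagon support 2.4142 vs apothem 1.5 → ∉ W
#8 (0, -1, -1, -1): internal (0.0000, -0.4142); octagon support 0.4142 vs apothem 1.5 → ∈ W
#9 (-2, -3, -1, 1): internal (0.8284, -0.4142); octagon support 0.8787 vs apothem 1.5 → ∈ W

1, 4, 6, 8, 9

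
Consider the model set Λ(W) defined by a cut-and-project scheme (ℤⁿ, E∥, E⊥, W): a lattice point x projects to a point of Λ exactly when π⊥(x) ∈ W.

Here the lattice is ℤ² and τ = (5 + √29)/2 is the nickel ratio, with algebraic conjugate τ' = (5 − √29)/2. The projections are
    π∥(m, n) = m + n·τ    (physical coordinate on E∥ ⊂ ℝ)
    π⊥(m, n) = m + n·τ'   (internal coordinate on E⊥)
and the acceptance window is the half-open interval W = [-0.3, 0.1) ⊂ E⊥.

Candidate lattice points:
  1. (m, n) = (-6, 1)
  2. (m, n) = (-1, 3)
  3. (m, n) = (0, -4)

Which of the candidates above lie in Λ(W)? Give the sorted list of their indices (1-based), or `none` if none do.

none

Compute τ' = (5−√29)/2 = -0.192582, so π⊥(m,n) = m -0.192582·n.
[1] lift (-6,1): star map gives -6.192582; window check -0.3 ≤ -6.192582 < 0.1 is false → out
[2] lift (-1,3): star map gives -1.577747; window check -0.3 ≤ -1.577747 < 0.1 is false → out
[3] lift (0,-4): star map gives 0.770330; window check -0.3 ≤ 0.770330 < 0.1 is false → out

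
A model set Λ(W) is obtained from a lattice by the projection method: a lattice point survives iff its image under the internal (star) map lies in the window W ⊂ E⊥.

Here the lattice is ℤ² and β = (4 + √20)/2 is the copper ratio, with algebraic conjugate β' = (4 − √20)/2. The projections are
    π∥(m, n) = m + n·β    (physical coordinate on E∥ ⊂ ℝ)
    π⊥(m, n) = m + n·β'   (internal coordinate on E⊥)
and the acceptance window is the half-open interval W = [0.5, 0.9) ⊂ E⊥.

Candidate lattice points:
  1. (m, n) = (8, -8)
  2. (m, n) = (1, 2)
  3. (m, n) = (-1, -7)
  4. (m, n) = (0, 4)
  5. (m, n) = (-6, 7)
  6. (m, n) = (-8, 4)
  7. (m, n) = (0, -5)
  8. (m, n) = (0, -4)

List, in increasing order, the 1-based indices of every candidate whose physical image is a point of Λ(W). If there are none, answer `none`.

β' = (4−√20)/2 ≈ -0.236068.
[1] lift (8,-8): star map gives 9.888544; window check 0.5 ≤ 9.888544 < 0.9 is false → out
[2] lift (1,2): star map gives 0.527864; window check 0.5 ≤ 0.527864 < 0.9 is true → IN Λ
[3] lift (-1,-7): star map gives 0.652476; window check 0.5 ≤ 0.652476 < 0.9 is true → IN Λ
[4] lift (0,4): star map gives -0.944272; window check 0.5 ≤ -0.944272 < 0.9 is false → out
[5] lift (-6,7): star map gives -7.652476; window check 0.5 ≤ -7.652476 < 0.9 is false → out
[6] lift (-8,4): star map gives -8.944272; window check 0.5 ≤ -8.944272 < 0.9 is false → out
[7] lift (0,-5): star map gives 1.180340; window check 0.5 ≤ 1.180340 < 0.9 is false → out
[8] lift (0,-4): star map gives 0.944272; window check 0.5 ≤ 0.944272 < 0.9 is false → out

2, 3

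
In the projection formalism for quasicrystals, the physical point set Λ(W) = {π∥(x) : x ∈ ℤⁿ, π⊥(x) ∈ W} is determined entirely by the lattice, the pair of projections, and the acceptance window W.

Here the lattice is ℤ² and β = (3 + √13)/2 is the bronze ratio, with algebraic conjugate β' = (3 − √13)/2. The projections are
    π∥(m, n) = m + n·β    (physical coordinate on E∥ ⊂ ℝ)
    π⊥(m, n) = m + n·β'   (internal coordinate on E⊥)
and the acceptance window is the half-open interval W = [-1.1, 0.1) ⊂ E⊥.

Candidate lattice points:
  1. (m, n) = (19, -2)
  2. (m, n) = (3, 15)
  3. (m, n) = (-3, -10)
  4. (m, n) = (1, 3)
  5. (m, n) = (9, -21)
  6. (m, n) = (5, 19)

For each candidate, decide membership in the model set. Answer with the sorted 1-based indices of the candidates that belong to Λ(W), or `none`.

3, 4, 6

Numerically β ≈ 3.30278 and β' = −1/β ≈ -0.30278.
candidate 1: (m,n)=(19,-2) → π∥ = 19-2·β ≈ 12.39445, π⊥ = 19-2·β' ≈ 19.60555 ∉ [-1.1, 0.1) ⇒ out
candidate 2: (m,n)=(3,15) → π∥ = 3+15·β ≈ 52.54163, π⊥ = 3+15·β' ≈ -1.54163 ∉ [-1.1, 0.1) ⇒ out
candidate 3: (m,n)=(-3,-10) → π∥ = -3-10·β ≈ -36.02776, π⊥ = -3-10·β' ≈ 0.02776 ∈ [-1.1, 0.1) ⇒ IN Λ
candidate 4: (m,n)=(1,3) → π∥ = 1+3·β ≈ 10.90833, π⊥ = 1+3·β' ≈ 0.09167 ∈ [-1.1, 0.1) ⇒ IN Λ
candidate 5: (m,n)=(9,-21) → π∥ = 9-21·β ≈ -60.35829, π⊥ = 9-21·β' ≈ 15.35829 ∉ [-1.1, 0.1) ⇒ out
candidate 6: (m,n)=(5,19) → π∥ = 5+19·β ≈ 67.75274, π⊥ = 5+19·β' ≈ -0.75274 ∈ [-1.1, 0.1) ⇒ IN Λ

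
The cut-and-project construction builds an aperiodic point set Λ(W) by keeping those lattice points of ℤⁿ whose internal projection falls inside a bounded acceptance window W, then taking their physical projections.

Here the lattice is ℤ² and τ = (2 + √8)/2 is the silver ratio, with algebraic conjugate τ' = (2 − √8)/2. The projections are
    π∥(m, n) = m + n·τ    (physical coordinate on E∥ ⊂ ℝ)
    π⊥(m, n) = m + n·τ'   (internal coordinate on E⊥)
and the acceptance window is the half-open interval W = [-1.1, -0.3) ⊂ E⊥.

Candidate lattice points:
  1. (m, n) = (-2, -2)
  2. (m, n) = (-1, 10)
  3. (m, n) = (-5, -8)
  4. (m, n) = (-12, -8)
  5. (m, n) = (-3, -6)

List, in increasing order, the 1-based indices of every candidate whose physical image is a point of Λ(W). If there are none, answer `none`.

Numerically τ ≈ 2.41421 and τ' = −1/τ ≈ -0.41421.
[1] lift (-2,-2): star map gives -1.17157; window check -1.1 ≤ -1.17157 < -0.3 is false → out
[2] lift (-1,10): star map gives -5.14214; window check -1.1 ≤ -5.14214 < -0.3 is false → out
[3] lift (-5,-8): star map gives -1.68629; window check -1.1 ≤ -1.68629 < -0.3 is false → out
[4] lift (-12,-8): star map gives -8.68629; window check -1.1 ≤ -8.68629 < -0.3 is false → out
[5] lift (-3,-6): star map gives -0.51472; window check -1.1 ≤ -0.51472 < -0.3 is true → IN Λ

5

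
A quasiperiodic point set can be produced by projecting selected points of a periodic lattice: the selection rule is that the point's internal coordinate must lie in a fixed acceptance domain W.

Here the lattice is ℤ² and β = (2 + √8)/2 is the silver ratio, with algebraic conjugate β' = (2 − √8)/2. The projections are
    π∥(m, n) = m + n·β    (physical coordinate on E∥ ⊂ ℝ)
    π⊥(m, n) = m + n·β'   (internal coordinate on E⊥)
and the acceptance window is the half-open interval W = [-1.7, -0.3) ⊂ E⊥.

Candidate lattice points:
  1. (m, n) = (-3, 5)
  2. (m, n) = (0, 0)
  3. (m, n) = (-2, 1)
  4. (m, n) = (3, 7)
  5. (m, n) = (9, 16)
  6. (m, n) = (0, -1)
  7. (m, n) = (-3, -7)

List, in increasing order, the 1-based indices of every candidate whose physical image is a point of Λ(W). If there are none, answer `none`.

Numerically β ≈ 2.4142 and β' = −1/β ≈ -0.4142.
candidate 1: (m,n)=(-3,5) → π∥ = -3+5·β ≈ 9.0711, π⊥ = -3+5·β' ≈ -5.0711 ∉ [-1.7, -0.3) ⇒ out
candidate 2: (m,n)=(0,0) → π∥ = 0+0·β ≈ 0.0000, π⊥ = 0+0·β' ≈ 0.0000 ∉ [-1.7, -0.3) ⇒ out
candidate 3: (m,n)=(-2,1) → π∥ = -2+1·β ≈ 0.4142, π⊥ = -2+1·β' ≈ -2.4142 ∉ [-1.7, -0.3) ⇒ out
candidate 4: (m,n)=(3,7) → π∥ = 3+7·β ≈ 19.8995, π⊥ = 3+7·β' ≈ 0.1005 ∉ [-1.7, -0.3) ⇒ out
candidate 5: (m,n)=(9,16) → π∥ = 9+16·β ≈ 47.6274, π⊥ = 9+16·β' ≈ 2.3726 ∉ [-1.7, -0.3) ⇒ out
candidate 6: (m,n)=(0,-1) → π∥ = 0-1·β ≈ -2.4142, π⊥ = 0-1·β' ≈ 0.4142 ∉ [-1.7, -0.3) ⇒ out
candidate 7: (m,n)=(-3,-7) → π∥ = -3-7·β ≈ -19.8995, π⊥ = -3-7·β' ≈ -0.1005 ∉ [-1.7, -0.3) ⇒ out

none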